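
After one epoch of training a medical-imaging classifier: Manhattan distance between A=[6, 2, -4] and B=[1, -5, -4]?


d = |6-1| + |2+ 5| + |-4+ 4|
  = 5 + 7 + 0
  = 12

12


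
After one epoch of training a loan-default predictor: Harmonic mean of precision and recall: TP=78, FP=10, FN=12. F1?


Precision = 78/88 = 0.8864
Recall = 78/90 = 0.8667
F1 = 2·P·R/(P+R) = 2·TP/(2·TP+FP+FN) = 156/(156+10+12) = 156/178 = 0.8764

0.8764


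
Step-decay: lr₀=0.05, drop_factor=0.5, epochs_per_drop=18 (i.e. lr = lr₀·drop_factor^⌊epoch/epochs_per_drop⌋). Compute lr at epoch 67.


n_drops = ⌊67/18⌋ = 3
lr = 0.05·0.5^3 = 0.05·0.125 = 0.00625

0.00625


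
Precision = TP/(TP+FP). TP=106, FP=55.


Precision = TP/(TP+FP)
= 106/(106+55)
= 106/161 = 65.84%

65.84%


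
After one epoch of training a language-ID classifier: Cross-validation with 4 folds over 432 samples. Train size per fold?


Fold size = 432/4 = 108
Training per fold = 432 - 108 = 324

324


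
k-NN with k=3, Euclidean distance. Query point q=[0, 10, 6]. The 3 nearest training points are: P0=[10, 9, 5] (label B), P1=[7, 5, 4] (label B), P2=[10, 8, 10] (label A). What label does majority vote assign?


d(q,P0) = 10.0995  (label B)
d(q,P1) = 8.8318  (label B)
d(q,P2) = 10.9545  (label A)
Votes: A=1, B=2
Majority → B

B


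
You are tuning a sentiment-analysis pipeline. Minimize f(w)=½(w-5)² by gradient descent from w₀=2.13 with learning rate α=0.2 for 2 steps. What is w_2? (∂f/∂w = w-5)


step 1: grad = 2.13-5 = -2.87; w = 2.13 - 0.2·(-2.87) = 2.704
step 2: grad = 2.704-5 = -2.296; w = 2.704 - 0.2·(-2.296) = 3.1632

3.1632


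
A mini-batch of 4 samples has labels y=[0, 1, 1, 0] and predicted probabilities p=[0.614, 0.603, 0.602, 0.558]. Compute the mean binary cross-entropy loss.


L[0] = -ln(1-0.614) = -ln(0.386) = 0.9519
L[1] = -ln(0.603) = 0.5058
L[2] = -ln(0.602) = 0.5075
L[3] = -ln(1-0.558) = -ln(0.442) = 0.8164
mean = (0.9519 + 0.5058 + 0.5075 + 0.8164)/4 = 0.6954

0.6954


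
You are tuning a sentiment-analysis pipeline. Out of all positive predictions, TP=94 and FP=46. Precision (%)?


Precision = TP/(TP+FP)
= 94/(94+46)
= 94/140 = 67.14%

67.14%


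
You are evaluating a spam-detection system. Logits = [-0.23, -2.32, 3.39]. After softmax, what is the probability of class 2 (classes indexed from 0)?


Exponentials: e^-0.23=0.7945, e^-2.32=0.0983, e^3.39=29.666
Sum = 30.5588
Softmax = [0.026, 0.0032, 0.9708]
p[2] = 29.666/30.5588 = 0.9708

0.9708


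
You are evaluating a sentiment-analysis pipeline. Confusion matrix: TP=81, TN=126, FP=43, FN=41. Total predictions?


Total = TP + TN + FP + FN
= 81 + 126 + 43 + 41
= 291
(Predicted positive: 124, predicted negative: 167)

291


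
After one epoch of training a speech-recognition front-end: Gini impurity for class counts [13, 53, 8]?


Probabilities: [13/74, 53/74, 8/74] ≈ [0.1757, 0.7162, 0.1081]
Σpᵢ² = (169 + 2809 + 64)/74² = 3042/5476
Gini = 1 - Σpᵢ² = 1 - 3042/5476 = 0.4445

0.4445


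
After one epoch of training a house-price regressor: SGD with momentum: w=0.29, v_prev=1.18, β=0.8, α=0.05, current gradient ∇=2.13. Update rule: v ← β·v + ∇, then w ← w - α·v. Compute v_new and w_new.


v_new = 0.8·1.18 + 2.13 = 0.944 + 2.13 = 3.074
w_new = 0.29 - 0.05·3.074 = 0.29 - 0.1537 = 0.1363

v_new=3.074, w_new=0.1363


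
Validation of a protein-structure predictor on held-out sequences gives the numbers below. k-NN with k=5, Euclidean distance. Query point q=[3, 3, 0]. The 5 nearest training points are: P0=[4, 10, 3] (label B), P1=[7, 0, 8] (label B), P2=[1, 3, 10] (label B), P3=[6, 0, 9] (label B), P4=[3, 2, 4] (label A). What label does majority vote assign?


d(q,P0) = 7.6811  (label B)
d(q,P1) = 9.434  (label B)
d(q,P2) = 10.198  (label B)
d(q,P3) = 9.9499  (label B)
d(q,P4) = 4.1231  (label A)
Votes: A=1, B=4
Majority → B

B


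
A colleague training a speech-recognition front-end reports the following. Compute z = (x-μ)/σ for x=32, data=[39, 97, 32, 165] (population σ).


μ = 83.25, σ = 53.5181
z = (32 - 83.25)/53.5181 = -0.9576

-0.9576


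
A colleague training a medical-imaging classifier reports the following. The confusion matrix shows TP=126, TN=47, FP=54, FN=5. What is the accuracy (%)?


Accuracy = (TP+TN)/(TP+TN+FP+FN)
= (126+47)/(232)
= 173/232 = 74.57%

74.57%


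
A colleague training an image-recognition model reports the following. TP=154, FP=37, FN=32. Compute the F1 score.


Precision = 154/191 = 0.8063
Recall = 154/186 = 0.828
F1 = 2·P·R/(P+R) = 2·TP/(2·TP+FP+FN) = 308/(308+37+32) = 308/377 = 0.817

0.817


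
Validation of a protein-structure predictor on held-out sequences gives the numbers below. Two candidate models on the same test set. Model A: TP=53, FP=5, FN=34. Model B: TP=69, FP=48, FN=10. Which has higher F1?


Model A: P=53/58=0.9138, R=53/87=0.6092, F1=2PR/(P+R)=2TP/(2TP+FP+FN)=106/145=0.731
Model B: P=69/117=0.5897, R=69/79=0.8734, F1=2PR/(P+R)=2TP/(2TP+FP+FN)=138/196=0.7041
0.731 > 0.7041 → Model A

Model A


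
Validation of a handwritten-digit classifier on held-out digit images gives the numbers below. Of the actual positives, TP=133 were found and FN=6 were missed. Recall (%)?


Recall = TP/(TP+FN)
= 133/(133+6)
= 133/139 = 95.68%

95.68%


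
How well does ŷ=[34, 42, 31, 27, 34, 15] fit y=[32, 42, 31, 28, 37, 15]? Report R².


ȳ = 30.8333
SS_res = Σ(y-ŷ)² = 14
SS_tot = Σ(y-ȳ)² = 422.83
R² = 1 - SS_res/SS_tot = 1 - 0.0331 = 0.9669

0.9669


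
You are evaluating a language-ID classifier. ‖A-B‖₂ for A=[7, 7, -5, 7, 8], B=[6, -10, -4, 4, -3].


d = √((7-6)² + (7+ 10)² + (-5+ 4)² + (7-4)² + (8+ 3)²)
  = √(1 + 289 + 1 + 9 + 121)
  = √421 = 20.5183

20.5183


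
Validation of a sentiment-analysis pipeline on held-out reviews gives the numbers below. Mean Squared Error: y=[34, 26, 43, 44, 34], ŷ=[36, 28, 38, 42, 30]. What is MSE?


Squared errors: (34-36)²=4, (26-28)²=4, (43-38)²=25, (44-42)²=4, (34-30)²=16
Sum = 53
MSE = 53/5 = 53/5

53/5


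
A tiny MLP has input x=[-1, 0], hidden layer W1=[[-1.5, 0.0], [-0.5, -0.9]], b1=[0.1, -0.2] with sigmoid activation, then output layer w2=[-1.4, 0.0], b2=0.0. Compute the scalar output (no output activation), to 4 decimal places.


z1[0] = (-1.5)·(-1) + (0.0)·(0) + 0.1 = 1.6
z1[1] = (-0.5)·(-1) + (-0.9)·(0) - 0.2 = 0.3
h = sigmoid(z1) = [0.832, 0.5744]
output = (-1.4)·(0.832) + (0.0)·(0.5744) + 0.0 = -1.1648

-1.1648


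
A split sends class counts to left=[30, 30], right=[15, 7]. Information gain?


Parent = [45, 37], H_parent = 0.9931
H_left = 1 (n=60), H_right = 0.9024 (n=22)
H_children = (60/82)·1 + (22/82)·0.9024 = 0.9738
IG = 0.9931 - 0.9738 = 0.0193

0.0193


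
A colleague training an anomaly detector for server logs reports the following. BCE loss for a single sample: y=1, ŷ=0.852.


BCE = -[y·ln(p) + (1-y)·ln(1-p)]
= -1·ln(0.852) - 0
= -ln(0.852) = 0.1602

0.1602


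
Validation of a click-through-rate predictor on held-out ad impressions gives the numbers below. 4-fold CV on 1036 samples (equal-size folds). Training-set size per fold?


Fold size = 1036/4 = 259
Training per fold = 1036 - 259 = 777

777


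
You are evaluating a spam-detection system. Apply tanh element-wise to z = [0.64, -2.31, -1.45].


tanh(0.64) = 0.5649
tanh(-2.31) = -0.9805
tanh(-1.45) = -0.8957
result = [0.5649, -0.9805, -0.8957]

[0.5649, -0.9805, -0.8957]


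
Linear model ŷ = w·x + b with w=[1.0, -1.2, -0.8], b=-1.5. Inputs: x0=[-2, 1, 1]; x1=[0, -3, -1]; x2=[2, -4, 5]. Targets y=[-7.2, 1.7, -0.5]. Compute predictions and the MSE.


ŷ0 = (1.0)·(-2) + (-1.2)·(1) + (-0.8)·(1) - 1.5 = -5.5
ŷ1 = (1.0)·(0) + (-1.2)·(-3) + (-0.8)·(-1) - 1.5 = 2.9
ŷ2 = (1.0)·(2) + (-1.2)·(-4) + (-0.8)·(5) - 1.5 = 1.3
errors² = [2.89, 1.44, 3.24]
MSE = 7.5700/3 = 2.5233

2.5233


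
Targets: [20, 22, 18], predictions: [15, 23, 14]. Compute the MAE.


Absolute errors: |20-15|=5, |22-23|=1, |18-14|=4
Sum = 10
MAE = 10/3 = 10/3

10/3


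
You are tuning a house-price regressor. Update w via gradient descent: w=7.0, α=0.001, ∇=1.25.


w_new = w - α·∇
= 7.0 - 0.001·1.25
= 7.0 - 0.00125
= 6.99875

6.99875


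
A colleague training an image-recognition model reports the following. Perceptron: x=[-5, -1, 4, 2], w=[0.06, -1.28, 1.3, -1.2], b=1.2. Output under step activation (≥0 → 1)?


z = (-5)·(0.06) + (-1)·(-1.28) + (4)·(1.3) + (2)·(-1.2) + 1.2
  = 4.98
step(z) = 1 (z≥0)

1


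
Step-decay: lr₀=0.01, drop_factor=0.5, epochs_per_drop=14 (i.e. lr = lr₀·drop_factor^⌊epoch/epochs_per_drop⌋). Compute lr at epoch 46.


n_drops = ⌊46/14⌋ = 3
lr = 0.01·0.5^3 = 0.01·0.125 = 0.00125

0.00125


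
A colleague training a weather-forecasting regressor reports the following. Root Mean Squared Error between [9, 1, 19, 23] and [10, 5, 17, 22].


MSE = 22/4 = 5.5
RMSE = √(22/4) = 2.3452

2.3452


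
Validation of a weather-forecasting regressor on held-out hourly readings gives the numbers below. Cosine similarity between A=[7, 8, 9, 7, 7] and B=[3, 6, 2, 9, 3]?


A·B = 7·3 + 8·6 + 9·2 + 7·9 + 7·3 = 171
‖A‖ = √292 = 17.088, ‖B‖ = √139 = 11.7898
cos = 171/(√292·√139) = 171/√40588 = 0.8488

0.8488


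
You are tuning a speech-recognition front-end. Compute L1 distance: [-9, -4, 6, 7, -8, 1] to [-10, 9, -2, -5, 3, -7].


d = |-9+ 10| + |-4-9| + |6+ 2| + |7+ 5| + |-8-3| + |1+ 7|
  = 1 + 13 + 8 + 12 + 11 + 8
  = 53

53


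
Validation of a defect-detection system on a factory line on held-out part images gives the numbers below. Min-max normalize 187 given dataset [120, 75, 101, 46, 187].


min=46, max=187
(187-46)/(187-46) = 141/141 = 1.0

1.0


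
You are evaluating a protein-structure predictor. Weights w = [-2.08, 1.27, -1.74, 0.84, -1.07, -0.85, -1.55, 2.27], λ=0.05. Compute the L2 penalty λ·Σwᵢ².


‖w‖₂² = (-2.08)² + (1.27)² + (-1.74)² + (0.84)² + (-1.07)² + (-0.85)² + (-1.55)² + (2.27)²
     = 4.3264 + 1.6129 + 3.0276 + 0.7056 + 1.1449 + 0.7225 + 2.4025 + 5.1529
     = 19.0953
λ·‖w‖₂² = 0.05·19.0953 = 0.954765

0.954765


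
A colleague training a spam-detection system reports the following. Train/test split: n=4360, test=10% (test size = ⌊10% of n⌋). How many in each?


Test = ⌊4360·10/100⌋ = 436
Train = 4360 - 436 = 3924

Train: 3924, Test: 436


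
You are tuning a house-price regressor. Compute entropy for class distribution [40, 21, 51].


Probabilities: [40/112, 21/112, 51/112] ≈ [0.3571, 0.1875, 0.4554]
H = -((40/112)·log₂(40/112) + (21/112)·log₂(21/112) + (51/112)·log₂(51/112))
  = 1.5001 bits

1.5001 bits


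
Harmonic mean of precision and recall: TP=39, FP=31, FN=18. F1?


Precision = 39/70 = 0.5571
Recall = 39/57 = 0.6842
F1 = 2·P·R/(P+R) = 2·TP/(2·TP+FP+FN) = 78/(78+31+18) = 78/127 = 0.6142

0.6142


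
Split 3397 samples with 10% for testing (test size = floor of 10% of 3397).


Test = ⌊3397·10/100⌋ = 339
Train = 3397 - 339 = 3058

Train: 3058, Test: 339


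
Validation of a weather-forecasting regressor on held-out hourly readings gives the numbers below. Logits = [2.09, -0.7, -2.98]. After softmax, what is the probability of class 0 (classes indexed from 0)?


Exponentials: e^2.09=8.0849, e^-0.7=0.4966, e^-2.98=0.0508
Sum = 8.6323
Softmax = [0.9366, 0.0575, 0.0059]
p[0] = 8.0849/8.6323 = 0.9366

0.9366


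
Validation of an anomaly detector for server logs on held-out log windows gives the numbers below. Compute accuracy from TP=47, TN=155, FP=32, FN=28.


Accuracy = (TP+TN)/(TP+TN+FP+FN)
= (47+155)/(262)
= 202/262 = 77.1%

77.1%


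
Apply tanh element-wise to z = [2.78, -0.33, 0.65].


tanh(2.78) = 0.9923
tanh(-0.33) = -0.3185
tanh(0.65) = 0.5717
result = [0.9923, -0.3185, 0.5717]

[0.9923, -0.3185, 0.5717]


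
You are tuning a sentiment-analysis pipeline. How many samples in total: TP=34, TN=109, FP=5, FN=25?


Total = TP + TN + FP + FN
= 34 + 109 + 5 + 25
= 173
(Predicted positive: 39, predicted negative: 134)

173


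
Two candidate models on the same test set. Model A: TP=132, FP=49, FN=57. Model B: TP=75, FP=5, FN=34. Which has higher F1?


Model A: P=132/181=0.7293, R=132/189=0.6984, F1=2PR/(P+R)=2TP/(2TP+FP+FN)=264/370=0.7135
Model B: P=75/80=0.9375, R=75/109=0.6881, F1=2PR/(P+R)=2TP/(2TP+FP+FN)=150/189=0.7937
0.7135 < 0.7937 → Model B

Model B


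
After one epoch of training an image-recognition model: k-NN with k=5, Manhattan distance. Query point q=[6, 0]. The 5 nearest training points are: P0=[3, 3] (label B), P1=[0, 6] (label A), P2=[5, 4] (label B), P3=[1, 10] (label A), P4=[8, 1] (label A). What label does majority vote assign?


d(q,P0) = 6  (label B)
d(q,P1) = 12  (label A)
d(q,P2) = 5  (label B)
d(q,P3) = 15  (label A)
d(q,P4) = 3  (label A)
Votes: A=3, B=2
Majority → A

A


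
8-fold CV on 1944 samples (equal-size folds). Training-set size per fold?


Fold size = 1944/8 = 243
Training per fold = 1944 - 243 = 1701

1701


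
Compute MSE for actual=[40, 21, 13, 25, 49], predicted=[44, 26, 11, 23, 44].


Squared errors: (40-44)²=16, (21-26)²=25, (13-11)²=4, (25-23)²=4, (49-44)²=25
Sum = 74
MSE = 74/5 = 74/5

74/5


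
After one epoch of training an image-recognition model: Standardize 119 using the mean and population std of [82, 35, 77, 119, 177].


μ = 98, σ = 47.6403
z = (119 - 98)/47.6403 = 0.4408

0.4408


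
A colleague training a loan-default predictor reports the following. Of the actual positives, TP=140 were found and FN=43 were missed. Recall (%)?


Recall = TP/(TP+FN)
= 140/(140+43)
= 140/183 = 76.5%

76.5%


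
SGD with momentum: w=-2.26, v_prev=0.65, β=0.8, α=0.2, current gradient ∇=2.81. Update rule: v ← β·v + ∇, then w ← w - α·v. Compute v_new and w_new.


v_new = 0.8·0.65 + 2.81 = 0.52 + 2.81 = 3.33
w_new = -2.26 - 0.2·3.33 = -2.26 - 0.666 = -2.926

v_new=3.33, w_new=-2.926


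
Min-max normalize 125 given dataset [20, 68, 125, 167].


min=20, max=167
(125-20)/(167-20) = 105/147 = 0.7143

0.7143


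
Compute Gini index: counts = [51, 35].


Probabilities: [51/86, 35/86] ≈ [0.593, 0.407]
Σpᵢ² = (2601 + 1225)/86² = 3826/7396
Gini = 1 - Σpᵢ² = 1 - 3826/7396 = 0.4827

0.4827


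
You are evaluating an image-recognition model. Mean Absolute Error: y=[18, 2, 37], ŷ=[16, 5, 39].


Absolute errors: |18-16|=2, |2-5|=3, |37-39|=2
Sum = 7
MAE = 7/3 = 7/3

7/3


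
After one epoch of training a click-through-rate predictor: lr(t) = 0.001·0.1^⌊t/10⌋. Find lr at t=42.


n_drops = ⌊42/10⌋ = 4
lr = 0.001·0.1^4 = 0.001·0.0001 = 0.0000001

0.0000001


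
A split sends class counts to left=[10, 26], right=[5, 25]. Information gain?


Parent = [15, 51], H_parent = 0.7732
H_left = 0.8524 (n=36), H_right = 0.65 (n=30)
H_children = (36/66)·0.8524 + (30/66)·0.65 = 0.7604
IG = 0.7732 - 0.7604 = 0.0128

0.0128


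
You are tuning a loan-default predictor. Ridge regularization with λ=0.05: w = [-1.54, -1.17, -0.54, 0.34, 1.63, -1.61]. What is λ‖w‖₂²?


‖w‖₂² = (-1.54)² + (-1.17)² + (-0.54)² + (0.34)² + (1.63)² + (-1.61)²
     = 2.3716 + 1.3689 + 0.2916 + 0.1156 + 2.6569 + 2.5921
     = 9.3967
λ·‖w‖₂² = 0.05·9.3967 = 0.469835

0.469835


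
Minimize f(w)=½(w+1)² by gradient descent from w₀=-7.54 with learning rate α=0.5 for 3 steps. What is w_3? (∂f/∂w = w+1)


step 1: grad = -7.54+1 = -6.54; w = -7.54 - 0.5·(-6.54) = -4.27
step 2: grad = -4.27+1 = -3.27; w = -4.27 - 0.5·(-3.27) = -2.635
step 3: grad = -2.635+1 = -1.635; w = -2.635 - 0.5·(-1.635) = -1.8175

-1.8175


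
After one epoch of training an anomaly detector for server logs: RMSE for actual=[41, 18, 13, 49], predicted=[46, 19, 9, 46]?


MSE = 51/4 = 12.75
RMSE = √(51/4) = 3.5707

3.5707


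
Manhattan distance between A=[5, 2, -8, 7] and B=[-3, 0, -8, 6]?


d = |5+ 3| + |2-0| + |-8+ 8| + |7-6|
  = 8 + 2 + 0 + 1
  = 11

11


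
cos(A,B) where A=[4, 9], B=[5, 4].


A·B = 4·5 + 9·4 = 56
‖A‖ = √97 = 9.8489, ‖B‖ = √41 = 6.4031
cos = 56/(√97·√41) = 56/√3977 = 0.888

0.888


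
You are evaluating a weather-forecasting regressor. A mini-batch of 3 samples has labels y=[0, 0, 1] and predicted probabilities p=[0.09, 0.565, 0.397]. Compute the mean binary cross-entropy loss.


L[0] = -ln(1-0.09) = -ln(0.91) = 0.0943
L[1] = -ln(1-0.565) = -ln(0.435) = 0.8324
L[2] = -ln(0.397) = 0.9238
mean = (0.0943 + 0.8324 + 0.9238)/3 = 0.6168

0.6168


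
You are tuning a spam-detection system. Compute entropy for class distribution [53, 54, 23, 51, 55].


Probabilities: [53/236, 54/236, 23/236, 51/236, 55/236] ≈ [0.2246, 0.2288, 0.0975, 0.2161, 0.2331]
H = -((53/236)·log₂(53/236) + (54/236)·log₂(54/236) + (23/236)·log₂(23/236) + (51/236)·log₂(51/236) + (55/236)·log₂(55/236))
  = 2.2655 bits

2.2655 bits


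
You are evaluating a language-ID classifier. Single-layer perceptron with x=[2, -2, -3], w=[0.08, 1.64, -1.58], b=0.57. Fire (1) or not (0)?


z = (2)·(0.08) + (-2)·(1.64) + (-3)·(-1.58) + 0.57
  = 2.19
step(z) = 1 (z≥0)

1


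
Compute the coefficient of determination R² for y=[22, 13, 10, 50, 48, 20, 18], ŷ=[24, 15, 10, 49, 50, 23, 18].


ȳ = 25.8571
SS_res = Σ(y-ŷ)² = 22
SS_tot = Σ(y-ȳ)² = 1600.86
R² = 1 - SS_res/SS_tot = 1 - 0.0137 = 0.9863

0.9863


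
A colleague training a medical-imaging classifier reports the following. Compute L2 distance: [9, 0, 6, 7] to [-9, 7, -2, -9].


d = √((9+ 9)² + (0-7)² + (6+ 2)² + (7+ 9)²)
  = √(324 + 49 + 64 + 256)
  = √693 = 26.3249

26.3249


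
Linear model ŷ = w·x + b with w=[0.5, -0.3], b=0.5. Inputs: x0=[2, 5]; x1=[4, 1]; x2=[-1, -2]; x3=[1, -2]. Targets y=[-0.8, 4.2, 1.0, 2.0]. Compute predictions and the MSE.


ŷ0 = (0.5)·(2) + (-0.3)·(5) + 0.5 = 0.0
ŷ1 = (0.5)·(4) + (-0.3)·(1) + 0.5 = 2.2
ŷ2 = (0.5)·(-1) + (-0.3)·(-2) + 0.5 = 0.6
ŷ3 = (0.5)·(1) + (-0.3)·(-2) + 0.5 = 1.6
errors² = [0.64, 4.0, 0.16, 0.16]
MSE = 4.9600/4 = 1.24

1.24


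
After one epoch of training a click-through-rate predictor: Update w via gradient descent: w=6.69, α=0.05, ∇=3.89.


w_new = w - α·∇
= 6.69 - 0.05·3.89
= 6.69 - 0.1945
= 6.4955

6.4955


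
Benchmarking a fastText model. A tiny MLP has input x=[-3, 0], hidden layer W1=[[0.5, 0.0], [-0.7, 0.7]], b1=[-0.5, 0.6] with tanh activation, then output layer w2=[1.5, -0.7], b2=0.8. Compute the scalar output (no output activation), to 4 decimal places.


z1[0] = (0.5)·(-3) + (0.0)·(0) - 0.5 = -2.0
z1[1] = (-0.7)·(-3) + (0.7)·(0) + 0.6 = 2.7
h = tanh(z1) = [-0.964, 0.991]
output = (1.5)·(-0.964) + (-0.7)·(0.991) + 0.8 = -1.3397

-1.3397


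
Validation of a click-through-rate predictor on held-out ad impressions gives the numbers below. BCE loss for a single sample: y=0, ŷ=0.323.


BCE = -[y·ln(p) + (1-y)·ln(1-p)]
= -0 - 1·ln(1-0.323)
= -ln(0.677) = 0.3901

0.3901


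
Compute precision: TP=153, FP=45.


Precision = TP/(TP+FP)
= 153/(153+45)
= 153/198 = 77.27%

77.27%


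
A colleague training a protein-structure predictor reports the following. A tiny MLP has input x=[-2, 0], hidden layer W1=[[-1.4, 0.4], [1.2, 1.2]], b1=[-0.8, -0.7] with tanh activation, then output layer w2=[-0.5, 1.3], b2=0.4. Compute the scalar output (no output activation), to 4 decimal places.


z1[0] = (-1.4)·(-2) + (0.4)·(0) - 0.8 = 2.0
z1[1] = (1.2)·(-2) + (1.2)·(0) - 0.7 = -3.1
h = tanh(z1) = [0.964, -0.9959]
output = (-0.5)·(0.964) + (1.3)·(-0.9959) + 0.4 = -1.3767

-1.3767


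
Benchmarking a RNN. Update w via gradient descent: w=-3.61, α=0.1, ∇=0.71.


w_new = w - α·∇
= -3.61 - 0.1·0.71
= -3.61 - 0.071
= -3.681

-3.681


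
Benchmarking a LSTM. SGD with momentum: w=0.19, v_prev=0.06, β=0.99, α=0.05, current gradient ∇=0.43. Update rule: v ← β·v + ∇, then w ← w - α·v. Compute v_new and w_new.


v_new = 0.99·0.06 + 0.43 = 0.0594 + 0.43 = 0.4894
w_new = 0.19 - 0.05·0.4894 = 0.19 - 0.02447 = 0.16553

v_new=0.4894, w_new=0.16553


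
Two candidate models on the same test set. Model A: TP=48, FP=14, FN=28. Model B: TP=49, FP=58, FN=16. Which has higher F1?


Model A: P=48/62=0.7742, R=48/76=0.6316, F1=2PR/(P+R)=2TP/(2TP+FP+FN)=96/138=0.6957
Model B: P=49/107=0.4579, R=49/65=0.7538, F1=2PR/(P+R)=2TP/(2TP+FP+FN)=98/172=0.5698
0.6957 > 0.5698 → Model A

Model A


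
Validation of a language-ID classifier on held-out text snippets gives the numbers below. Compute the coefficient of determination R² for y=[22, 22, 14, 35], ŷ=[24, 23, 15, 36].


ȳ = 23.25
SS_res = Σ(y-ŷ)² = 7
SS_tot = Σ(y-ȳ)² = 226.75
R² = 1 - SS_res/SS_tot = 1 - 0.0309 = 0.9691

0.9691


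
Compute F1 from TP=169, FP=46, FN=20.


Precision = 169/215 = 0.786
Recall = 169/189 = 0.8942
F1 = 2·P·R/(P+R) = 2·TP/(2·TP+FP+FN) = 338/(338+46+20) = 338/404 = 0.8366

0.8366


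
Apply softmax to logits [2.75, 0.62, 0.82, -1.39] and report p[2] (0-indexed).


Exponentials: e^2.75=15.6426, e^0.62=1.8589, e^0.82=2.2705, e^-1.39=0.2491
Sum = 20.0211
Softmax = [0.7813, 0.0928, 0.1134, 0.0124]
p[2] = 2.2705/20.0211 = 0.1134

0.1134


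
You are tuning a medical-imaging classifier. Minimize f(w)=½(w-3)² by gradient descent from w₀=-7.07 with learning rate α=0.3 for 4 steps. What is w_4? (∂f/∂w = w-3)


step 1: grad = -7.07-3 = -10.07; w = -7.07 - 0.3·(-10.07) = -4.049
step 2: grad = -4.049-3 = -7.049; w = -4.049 - 0.3·(-7.049) = -1.9343
step 3: grad = -1.9343-3 = -4.9343; w = -1.9343 - 0.3·(-4.9343) = -0.45401
step 4: grad = -0.45401-3 = -3.45401; w = -0.45401 - 0.3·(-3.45401) = 0.582193

0.582193


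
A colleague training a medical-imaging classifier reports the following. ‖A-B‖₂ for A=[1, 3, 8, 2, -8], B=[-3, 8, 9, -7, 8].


d = √((1+ 3)² + (3-8)² + (8-9)² + (2+ 7)² + (-8-8)²)
  = √(16 + 25 + 1 + 81 + 256)
  = √379 = 19.4679

19.4679


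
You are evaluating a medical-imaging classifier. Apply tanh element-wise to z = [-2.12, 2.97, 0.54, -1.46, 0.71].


tanh(-2.12) = -0.9716
tanh(2.97) = 0.9947
tanh(0.54) = 0.493
tanh(-1.46) = -0.8977
tanh(0.71) = 0.6107
result = [-0.9716, 0.9947, 0.493, -0.8977, 0.6107]

[-0.9716, 0.9947, 0.493, -0.8977, 0.6107]


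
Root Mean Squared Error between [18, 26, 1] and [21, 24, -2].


MSE = 22/3 = 7.3333
RMSE = √(22/3) = 2.708

2.708


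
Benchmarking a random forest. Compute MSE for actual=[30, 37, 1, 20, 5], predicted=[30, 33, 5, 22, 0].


Squared errors: (30-30)²=0, (37-33)²=16, (1-5)²=16, (20-22)²=4, (5-0)²=25
Sum = 61
MSE = 61/5 = 61/5

61/5


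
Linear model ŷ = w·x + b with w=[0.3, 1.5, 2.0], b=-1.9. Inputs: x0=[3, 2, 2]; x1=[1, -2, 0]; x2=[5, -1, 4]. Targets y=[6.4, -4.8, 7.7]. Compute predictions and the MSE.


ŷ0 = (0.3)·(3) + (1.5)·(2) + (2.0)·(2) - 1.9 = 6.0
ŷ1 = (0.3)·(1) + (1.5)·(-2) + (2.0)·(0) - 1.9 = -4.6
ŷ2 = (0.3)·(5) + (1.5)·(-1) + (2.0)·(4) - 1.9 = 6.1
errors² = [0.16, 0.04, 2.56]
MSE = 2.7600/3 = 0.92

0.92


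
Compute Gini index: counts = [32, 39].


Probabilities: [32/71, 39/71] ≈ [0.4507, 0.5493]
Σpᵢ² = (1024 + 1521)/71² = 2545/5041
Gini = 1 - Σpᵢ² = 1 - 2545/5041 = 0.4951

0.4951


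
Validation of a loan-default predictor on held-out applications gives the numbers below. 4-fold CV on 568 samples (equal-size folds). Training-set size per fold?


Fold size = 568/4 = 142
Training per fold = 568 - 142 = 426

426


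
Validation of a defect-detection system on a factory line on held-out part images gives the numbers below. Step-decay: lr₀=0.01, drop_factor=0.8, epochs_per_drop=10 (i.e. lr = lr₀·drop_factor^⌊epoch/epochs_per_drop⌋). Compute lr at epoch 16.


n_drops = ⌊16/10⌋ = 1
lr = 0.01·0.8^1 = 0.01·0.8 = 0.008

0.008


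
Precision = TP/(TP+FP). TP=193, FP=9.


Precision = TP/(TP+FP)
= 193/(193+9)
= 193/202 = 95.54%

95.54%


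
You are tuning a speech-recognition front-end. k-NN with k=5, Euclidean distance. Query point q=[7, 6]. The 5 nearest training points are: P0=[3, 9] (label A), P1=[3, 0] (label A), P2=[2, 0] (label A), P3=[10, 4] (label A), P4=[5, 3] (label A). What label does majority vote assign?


d(q,P0) = 5.0  (label A)
d(q,P1) = 7.2111  (label A)
d(q,P2) = 7.8102  (label A)
d(q,P3) = 3.6056  (label A)
d(q,P4) = 3.6056  (label A)
Votes: A=5, B=0
Majority → A

A


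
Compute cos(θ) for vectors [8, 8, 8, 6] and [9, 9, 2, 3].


A·B = 8·9 + 8·9 + 8·2 + 6·3 = 178
‖A‖ = √228 = 15.0997, ‖B‖ = √175 = 13.2288
cos = 178/(√228·√175) = 178/√39900 = 0.8911

0.8911


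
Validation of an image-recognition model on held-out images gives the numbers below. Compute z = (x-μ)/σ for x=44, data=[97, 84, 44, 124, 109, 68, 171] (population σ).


μ = 99.5714, σ = 38.0258
z = (44 - 99.5714)/38.0258 = -1.4614

-1.4614


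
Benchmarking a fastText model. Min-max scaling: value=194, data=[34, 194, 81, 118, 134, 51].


min=34, max=194
(194-34)/(194-34) = 160/160 = 1.0

1.0


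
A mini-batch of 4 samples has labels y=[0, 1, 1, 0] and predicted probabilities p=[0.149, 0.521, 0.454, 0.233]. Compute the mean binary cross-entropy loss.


L[0] = -ln(1-0.149) = -ln(0.851) = 0.1613
L[1] = -ln(0.521) = 0.652
L[2] = -ln(0.454) = 0.7897
L[3] = -ln(1-0.233) = -ln(0.767) = 0.2653
mean = (0.1613 + 0.652 + 0.7897 + 0.2653)/4 = 0.4671

0.4671


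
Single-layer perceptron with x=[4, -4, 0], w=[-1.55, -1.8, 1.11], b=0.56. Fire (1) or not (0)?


z = (4)·(-1.55) + (-4)·(-1.8) + (0)·(1.11) + 0.56
  = 1.56
step(z) = 1 (z≥0)

1


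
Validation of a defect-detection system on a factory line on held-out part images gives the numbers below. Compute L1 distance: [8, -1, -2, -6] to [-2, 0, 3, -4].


d = |8+ 2| + |-1-0| + |-2-3| + |-6+ 4|
  = 10 + 1 + 5 + 2
  = 18

18


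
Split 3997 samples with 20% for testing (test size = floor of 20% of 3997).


Test = ⌊3997·20/100⌋ = 799
Train = 3997 - 799 = 3198

Train: 3198, Test: 799


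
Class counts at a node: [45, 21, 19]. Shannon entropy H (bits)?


Probabilities: [45/85, 21/85, 19/85] ≈ [0.5294, 0.2471, 0.2235]
H = -((45/85)·log₂(45/85) + (21/85)·log₂(21/85) + (19/85)·log₂(19/85))
  = 1.4672 bits

1.4672 bits


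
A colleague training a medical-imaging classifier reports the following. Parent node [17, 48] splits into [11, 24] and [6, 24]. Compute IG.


Parent = [17, 48], H_parent = 0.8291
H_left = 0.8981 (n=35), H_right = 0.7219 (n=30)
H_children = (35/65)·0.8981 + (30/65)·0.7219 = 0.8168
IG = 0.8291 - 0.8168 = 0.0123

0.0123


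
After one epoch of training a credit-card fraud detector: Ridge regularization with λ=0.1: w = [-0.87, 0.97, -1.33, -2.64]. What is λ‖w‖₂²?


‖w‖₂² = (-0.87)² + (0.97)² + (-1.33)² + (-2.64)²
     = 0.7569 + 0.9409 + 1.7689 + 6.9696
     = 10.4363
λ·‖w‖₂² = 0.1·10.4363 = 1.04363

1.04363


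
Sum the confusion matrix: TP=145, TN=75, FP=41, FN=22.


Total = TP + TN + FP + FN
= 145 + 75 + 41 + 22
= 283
(Predicted positive: 186, predicted negative: 97)

283


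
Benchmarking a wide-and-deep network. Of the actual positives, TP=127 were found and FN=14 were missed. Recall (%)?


Recall = TP/(TP+FN)
= 127/(127+14)
= 127/141 = 90.07%

90.07%


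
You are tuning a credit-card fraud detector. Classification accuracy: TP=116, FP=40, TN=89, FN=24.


Accuracy = (TP+TN)/(TP+TN+FP+FN)
= (116+89)/(269)
= 205/269 = 76.21%

76.21%


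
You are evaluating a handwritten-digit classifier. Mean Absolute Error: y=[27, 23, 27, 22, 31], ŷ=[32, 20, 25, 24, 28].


Absolute errors: |27-32|=5, |23-20|=3, |27-25|=2, |22-24|=2, |31-28|=3
Sum = 15
MAE = 15/5 = 3

3


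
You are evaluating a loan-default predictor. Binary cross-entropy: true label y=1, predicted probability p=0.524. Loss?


BCE = -[y·ln(p) + (1-y)·ln(1-p)]
= -1·ln(0.524) - 0
= -ln(0.524) = 0.6463

0.6463


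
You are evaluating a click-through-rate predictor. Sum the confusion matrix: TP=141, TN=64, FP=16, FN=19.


Total = TP + TN + FP + FN
= 141 + 64 + 16 + 19
= 240
(Predicted positive: 157, predicted negative: 83)

240


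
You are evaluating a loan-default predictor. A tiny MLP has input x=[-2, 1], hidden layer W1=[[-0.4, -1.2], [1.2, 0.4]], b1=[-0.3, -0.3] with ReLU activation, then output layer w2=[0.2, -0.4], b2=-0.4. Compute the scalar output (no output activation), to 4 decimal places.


z1[0] = (-0.4)·(-2) + (-1.2)·(1) - 0.3 = -0.7
z1[1] = (1.2)·(-2) + (0.4)·(1) - 0.3 = -2.3
h = ReLU(z1) = [0.0, 0.0]
output = (0.2)·(0.0) + (-0.4)·(0.0) - 0.4 = -0.4

-0.4


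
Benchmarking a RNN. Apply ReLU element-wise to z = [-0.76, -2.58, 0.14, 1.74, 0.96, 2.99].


ReLU(-0.76) = max(0, -0.76) = 0.0
ReLU(-2.58) = max(0, -2.58) = 0.0
ReLU(0.14) = max(0, 0.14) = 0.14
ReLU(1.74) = max(0, 1.74) = 1.74
ReLU(0.96) = max(0, 0.96) = 0.96
ReLU(2.99) = max(0, 2.99) = 2.99
result = [0.0, 0.0, 0.14, 1.74, 0.96, 2.99]

[0.0, 0.0, 0.14, 1.74, 0.96, 2.99]


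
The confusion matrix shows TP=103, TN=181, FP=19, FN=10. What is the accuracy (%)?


Accuracy = (TP+TN)/(TP+TN+FP+FN)
= (103+181)/(313)
= 284/313 = 90.73%

90.73%


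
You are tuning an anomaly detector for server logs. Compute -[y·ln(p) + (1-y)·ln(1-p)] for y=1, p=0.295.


BCE = -[y·ln(p) + (1-y)·ln(1-p)]
= -1·ln(0.295) - 0
= -ln(0.295) = 1.2208

1.2208


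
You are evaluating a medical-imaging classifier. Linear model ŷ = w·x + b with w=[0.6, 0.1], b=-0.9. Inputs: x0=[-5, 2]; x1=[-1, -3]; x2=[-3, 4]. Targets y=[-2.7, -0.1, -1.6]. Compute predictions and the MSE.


ŷ0 = (0.6)·(-5) + (0.1)·(2) - 0.9 = -3.7
ŷ1 = (0.6)·(-1) + (0.1)·(-3) - 0.9 = -1.8
ŷ2 = (0.6)·(-3) + (0.1)·(4) - 0.9 = -2.3
errors² = [1.0, 2.89, 0.49]
MSE = 4.3800/3 = 1.46

1.46


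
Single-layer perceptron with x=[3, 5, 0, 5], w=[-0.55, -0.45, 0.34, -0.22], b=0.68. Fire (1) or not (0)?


z = (3)·(-0.55) + (5)·(-0.45) + (0)·(0.34) + (5)·(-0.22) + 0.68
  = -4.32
step(z) = 0 (z<0)

0


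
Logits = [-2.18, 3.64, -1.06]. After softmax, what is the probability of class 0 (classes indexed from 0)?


Exponentials: e^-2.18=0.113, e^3.64=38.0918, e^-1.06=0.3465
Sum = 38.5513
Softmax = [0.0029, 0.9881, 0.009]
p[0] = 0.113/38.5513 = 0.0029

0.0029


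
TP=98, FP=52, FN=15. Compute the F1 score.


Precision = 98/150 = 0.6533
Recall = 98/113 = 0.8673
F1 = 2·P·R/(P+R) = 2·TP/(2·TP+FP+FN) = 196/(196+52+15) = 196/263 = 0.7452

0.7452


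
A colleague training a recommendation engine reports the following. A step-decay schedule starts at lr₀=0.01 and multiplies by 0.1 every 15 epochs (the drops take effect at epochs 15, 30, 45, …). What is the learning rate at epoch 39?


n_drops = ⌊39/15⌋ = 2
lr = 0.01·0.1^2 = 0.01·0.01 = 0.0001

0.0001


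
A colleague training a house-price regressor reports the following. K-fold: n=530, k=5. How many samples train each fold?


Fold size = 530/5 = 106
Training per fold = 530 - 106 = 424

424


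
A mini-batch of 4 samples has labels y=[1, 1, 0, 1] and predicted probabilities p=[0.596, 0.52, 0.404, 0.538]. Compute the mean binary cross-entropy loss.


L[0] = -ln(0.596) = 0.5175
L[1] = -ln(0.52) = 0.6539
L[2] = -ln(1-0.404) = -ln(0.596) = 0.5175
L[3] = -ln(0.538) = 0.6199
mean = (0.5175 + 0.6539 + 0.5175 + 0.6199)/4 = 0.5772

0.5772


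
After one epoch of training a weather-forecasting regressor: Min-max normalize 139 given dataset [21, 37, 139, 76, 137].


min=21, max=139
(139-21)/(139-21) = 118/118 = 1.0

1.0


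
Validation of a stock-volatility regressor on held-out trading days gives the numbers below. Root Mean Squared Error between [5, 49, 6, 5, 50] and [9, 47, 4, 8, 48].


MSE = 37/5 = 7.4
RMSE = √(37/5) = 2.7203

2.7203


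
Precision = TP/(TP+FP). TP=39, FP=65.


Precision = TP/(TP+FP)
= 39/(39+65)
= 39/104 = 37.5%

37.5%


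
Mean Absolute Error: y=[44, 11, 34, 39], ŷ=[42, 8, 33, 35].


Absolute errors: |44-42|=2, |11-8|=3, |34-33|=1, |39-35|=4
Sum = 10
MAE = 10/4 = 5/2

5/2


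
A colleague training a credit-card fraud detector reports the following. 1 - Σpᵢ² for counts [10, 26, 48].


Probabilities: [10/84, 26/84, 48/84] ≈ [0.119, 0.3095, 0.5714]
Σpᵢ² = (100 + 676 + 2304)/84² = 3080/7056
Gini = 1 - Σpᵢ² = 1 - 3080/7056 = 0.5635

0.5635


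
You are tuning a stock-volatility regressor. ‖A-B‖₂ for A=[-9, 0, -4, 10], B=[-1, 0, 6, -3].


d = √((-9+ 1)² + (0-0)² + (-4-6)² + (10+ 3)²)
  = √(64 + 0 + 100 + 169)
  = √333 = 18.2483

18.2483


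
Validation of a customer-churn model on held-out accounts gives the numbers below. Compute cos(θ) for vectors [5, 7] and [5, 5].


A·B = 5·5 + 7·5 = 60
‖A‖ = √74 = 8.6023, ‖B‖ = √50 = 7.0711
cos = 60/(√74·√50) = 60/√3700 = 0.9864

0.9864


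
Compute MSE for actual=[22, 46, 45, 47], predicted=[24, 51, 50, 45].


Squared errors: (22-24)²=4, (46-51)²=25, (45-50)²=25, (47-45)²=4
Sum = 58
MSE = 58/4 = 29/2

29/2


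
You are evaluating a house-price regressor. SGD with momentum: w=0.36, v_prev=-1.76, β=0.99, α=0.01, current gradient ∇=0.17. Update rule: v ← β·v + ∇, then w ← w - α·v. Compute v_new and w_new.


v_new = 0.99·-1.76 + 0.17 = -1.7424 + 0.17 = -1.5724
w_new = 0.36 - 0.01·-1.5724 = 0.36 + 0.015724 = 0.375724

v_new=-1.5724, w_new=0.375724


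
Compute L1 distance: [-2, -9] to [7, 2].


d = |-2-7| + |-9-2|
  = 9 + 11
  = 20

20


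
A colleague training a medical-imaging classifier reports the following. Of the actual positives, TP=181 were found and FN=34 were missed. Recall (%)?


Recall = TP/(TP+FN)
= 181/(181+34)
= 181/215 = 84.19%

84.19%


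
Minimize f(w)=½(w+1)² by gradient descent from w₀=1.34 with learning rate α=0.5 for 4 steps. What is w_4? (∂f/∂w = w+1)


step 1: grad = 1.34+1 = 2.34; w = 1.34 - 0.5·(2.34) = 0.17
step 2: grad = 0.17+1 = 1.17; w = 0.17 - 0.5·(1.17) = -0.415
step 3: grad = -0.415+1 = 0.585; w = -0.415 - 0.5·(0.585) = -0.7075
step 4: grad = -0.7075+1 = 0.2925; w = -0.7075 - 0.5·(0.2925) = -0.85375

-0.85375


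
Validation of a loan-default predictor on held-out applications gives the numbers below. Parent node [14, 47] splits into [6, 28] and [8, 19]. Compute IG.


Parent = [14, 47], H_parent = 0.7772
H_left = 0.6723 (n=34), H_right = 0.8767 (n=27)
H_children = (34/61)·0.6723 + (27/61)·0.8767 = 0.7628
IG = 0.7772 - 0.7628 = 0.0144

0.0144


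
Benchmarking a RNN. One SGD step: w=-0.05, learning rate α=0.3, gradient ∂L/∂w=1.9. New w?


w_new = w - α·∇
= -0.05 - 0.3·1.9
= -0.05 - 0.57
= -0.62

-0.62


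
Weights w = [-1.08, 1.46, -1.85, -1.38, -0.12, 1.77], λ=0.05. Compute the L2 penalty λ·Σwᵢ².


‖w‖₂² = (-1.08)² + (1.46)² + (-1.85)² + (-1.38)² + (-0.12)² + (1.77)²
     = 1.1664 + 2.1316 + 3.4225 + 1.9044 + 0.0144 + 3.1329
     = 11.7722
λ·‖w‖₂² = 0.05·11.7722 = 0.58861

0.58861


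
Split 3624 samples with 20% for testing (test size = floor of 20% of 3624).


Test = ⌊3624·20/100⌋ = 724
Train = 3624 - 724 = 2900

Train: 2900, Test: 724


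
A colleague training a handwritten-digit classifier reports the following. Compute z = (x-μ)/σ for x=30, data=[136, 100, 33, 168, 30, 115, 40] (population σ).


μ = 88.8571, σ = 51.081
z = (30 - 88.8571)/51.081 = -1.1522

-1.1522


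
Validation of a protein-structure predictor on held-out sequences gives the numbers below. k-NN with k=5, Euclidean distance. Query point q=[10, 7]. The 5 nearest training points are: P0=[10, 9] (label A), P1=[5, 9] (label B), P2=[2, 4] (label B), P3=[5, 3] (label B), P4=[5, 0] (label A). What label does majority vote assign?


d(q,P0) = 2.0  (label A)
d(q,P1) = 5.3852  (label B)
d(q,P2) = 8.544  (label B)
d(q,P3) = 6.4031  (label B)
d(q,P4) = 8.6023  (label A)
Votes: A=2, B=3
Majority → B

B


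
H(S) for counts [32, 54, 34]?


Probabilities: [32/120, 54/120, 34/120] ≈ [0.2667, 0.45, 0.2833]
H = -((32/120)·log₂(32/120) + (54/120)·log₂(54/120) + (34/120)·log₂(34/120))
  = 1.5424 bits

1.5424 bits


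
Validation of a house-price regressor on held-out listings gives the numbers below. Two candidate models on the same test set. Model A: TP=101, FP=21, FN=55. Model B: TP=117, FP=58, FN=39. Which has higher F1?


Model A: P=101/122=0.8279, R=101/156=0.6474, F1=2PR/(P+R)=2TP/(2TP+FP+FN)=202/278=0.7266
Model B: P=117/175=0.6686, R=117/156=0.75, F1=2PR/(P+R)=2TP/(2TP+FP+FN)=234/331=0.7069
0.7266 > 0.7069 → Model A

Model A


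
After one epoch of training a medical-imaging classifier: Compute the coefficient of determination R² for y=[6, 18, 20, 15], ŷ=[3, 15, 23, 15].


ȳ = 14.75
SS_res = Σ(y-ŷ)² = 27
SS_tot = Σ(y-ȳ)² = 114.75
R² = 1 - SS_res/SS_tot = 1 - 0.2353 = 0.7647

0.7647


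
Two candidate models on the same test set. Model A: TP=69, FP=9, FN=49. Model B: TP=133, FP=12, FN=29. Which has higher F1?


Model A: P=69/78=0.8846, R=69/118=0.5847, F1=2PR/(P+R)=2TP/(2TP+FP+FN)=138/196=0.7041
Model B: P=133/145=0.9172, R=133/162=0.821, F1=2PR/(P+R)=2TP/(2TP+FP+FN)=266/307=0.8664
0.7041 < 0.8664 → Model B

Model B


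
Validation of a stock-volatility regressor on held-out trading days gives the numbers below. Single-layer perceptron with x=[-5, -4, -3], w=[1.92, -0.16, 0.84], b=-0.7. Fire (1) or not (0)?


z = (-5)·(1.92) + (-4)·(-0.16) + (-3)·(0.84) - 0.7
  = -12.18
step(z) = 0 (z<0)

0


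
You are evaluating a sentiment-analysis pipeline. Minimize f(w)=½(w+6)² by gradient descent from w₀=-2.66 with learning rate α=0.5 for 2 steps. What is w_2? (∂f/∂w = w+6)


step 1: grad = -2.66+6 = 3.34; w = -2.66 - 0.5·(3.34) = -4.33
step 2: grad = -4.33+6 = 1.67; w = -4.33 - 0.5·(1.67) = -5.165

-5.165


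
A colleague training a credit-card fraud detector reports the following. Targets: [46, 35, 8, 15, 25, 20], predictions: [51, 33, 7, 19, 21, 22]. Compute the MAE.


Absolute errors: |46-51|=5, |35-33|=2, |8-7|=1, |15-19|=4, |25-21|=4, |20-22|=2
Sum = 18
MAE = 18/6 = 3

3


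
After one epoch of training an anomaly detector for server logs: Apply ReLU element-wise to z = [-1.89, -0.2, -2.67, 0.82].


ReLU(-1.89) = max(0, -1.89) = 0.0
ReLU(-0.2) = max(0, -0.2) = 0.0
ReLU(-2.67) = max(0, -2.67) = 0.0
ReLU(0.82) = max(0, 0.82) = 0.82
result = [0.0, 0.0, 0.0, 0.82]

[0.0, 0.0, 0.0, 0.82]


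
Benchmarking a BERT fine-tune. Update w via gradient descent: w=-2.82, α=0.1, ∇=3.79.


w_new = w - α·∇
= -2.82 - 0.1·3.79
= -2.82 - 0.379
= -3.199

-3.199


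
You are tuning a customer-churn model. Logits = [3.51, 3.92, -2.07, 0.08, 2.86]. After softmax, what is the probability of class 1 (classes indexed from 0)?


Exponentials: e^3.51=33.4483, e^3.92=50.4004, e^-2.07=0.1262, e^0.08=1.0833, e^2.86=17.4615
Sum = 102.5197
Softmax = [0.3263, 0.4916, 0.0012, 0.0106, 0.1703]
p[1] = 50.4004/102.5197 = 0.4916

0.4916


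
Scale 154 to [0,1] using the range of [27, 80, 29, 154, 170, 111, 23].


min=23, max=170
(154-23)/(170-23) = 131/147 = 0.8912

0.8912


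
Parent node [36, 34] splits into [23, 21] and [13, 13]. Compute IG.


Parent = [36, 34], H_parent = 0.9994
H_left = 0.9985 (n=44), H_right = 1 (n=26)
H_children = (44/70)·0.9985 + (26/70)·1 = 0.9991
IG = 0.9994 - 0.9991 = 0.0003

0.0003


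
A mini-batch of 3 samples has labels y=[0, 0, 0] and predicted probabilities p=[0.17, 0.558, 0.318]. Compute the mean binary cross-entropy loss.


L[0] = -ln(1-0.17) = -ln(0.83) = 0.1863
L[1] = -ln(1-0.558) = -ln(0.442) = 0.8164
L[2] = -ln(1-0.318) = -ln(0.682) = 0.3827
mean = (0.1863 + 0.8164 + 0.3827)/3 = 0.4618

0.4618


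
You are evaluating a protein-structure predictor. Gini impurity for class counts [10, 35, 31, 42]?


Probabilities: [10/118, 35/118, 31/118, 42/118] ≈ [0.0847, 0.2966, 0.2627, 0.3559]
Σpᵢ² = (100 + 1225 + 961 + 1764)/118² = 4050/13924
Gini = 1 - Σpᵢ² = 1 - 4050/13924 = 0.7091

0.7091
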